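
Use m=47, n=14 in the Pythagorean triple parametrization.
(2013, 1316, 2405)

Euclid's formula: a = m² - n², b = 2mn, c = m² + n²
m = 47, n = 14
a = 47² - 14² = 2209 - 196 = 2013
b = 2 × 47 × 14 = 1316
c = 47² + 14² = 2209 + 196 = 2405
Verification: 2013² + 1316² = 4052169 + 1731856 = 5784025 = 2405² ✓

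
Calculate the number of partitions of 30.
5604

p(n) counts ways to write n as a sum of positive integers (order ignored).
Euler's pentagonal recurrence: p(k) = p(k-1) + p(k-2) - p(k-5) - p(k-7) + p(k-12) + p(k-15) - ... (offsets j(3j∓1)/2, signs ++--, p(0)=1, p(<0)=0).
DP table for k = 0..29: p(0)=1, p(1)=1, p(2)=2, p(3)=3, p(4)=5, p(5)=7, p(6)=11, p(7)=15, p(8)=22, p(9)=30, p(10)=42, p(11)=56, p(12)=77, p(13)=101, p(14)=135, p(15)=176, p(16)=231, p(17)=297, p(18)=385, p(19)=490, p(20)=627, p(21)=792, p(22)=1002, p(23)=1255, p(24)=1575, p(25)=1958, p(26)=2436, p(27)=3010, p(28)=3718, p(29)=4565.
Final step: p(30) = p(29) + p(28) - p(25) - p(23) + p(18) + p(15) - p(8) - p(4)
= 4565 + 3718 - 1958 - 1255 + 385 + 176 - 22 - 5
= 5604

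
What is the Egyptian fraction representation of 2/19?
1/10 + 1/190

Greedy algorithm:
2/19: ceiling(19/2) = 10, use 1/10
1/190: ceiling(190/1) = 190, use 1/190
Result: 2/19 = 1/10 + 1/190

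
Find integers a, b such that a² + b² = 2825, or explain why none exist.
4² + 53² (a=4, b=53)

Factorization: 2825 = 5^2 × 113
By Fermat: n is sum of two squares iff every prime p ≡ 3 (mod 4) appears to even power.
All primes ≡ 3 (mod 4) appear to even power.
Search a = 0, 1, 2, … for 2825 - a² a perfect square: first hit at a = 4: 2825 - 16 = 2809 = 53².
2825 = 4² + 53² = 16 + 2809 ✓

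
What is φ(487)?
486

487 = 487
φ(n) = n × ∏(1 - 1/p) for each prime p dividing n
φ(487) = 487 × (1 - 1/487) = 486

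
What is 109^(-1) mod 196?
9

gcd(109, 196) = 1, so the inverse exists.
Extended Euclidean algorithm on (196, 109):
196 = 1 × 109 + 87  ⟹  87 = (1)·196 + (-1)·109
109 = 1 × 87 + 22  ⟹  22 = (-1)·196 + (2)·109
87 = 3 × 22 + 21  ⟹  21 = (4)·196 + (-7)·109
22 = 1 × 21 + 1  ⟹  1 = (-5)·196 + (9)·109
So (9)·109 ≡ 1 (mod 196), i.e. 109^(-1) ≡ 9 (mod 196).
Check: 109 × 9 = 981 ≡ 1 (mod 196)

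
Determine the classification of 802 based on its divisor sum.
deficient

Proper divisors of 802: sum = 1 + 2 + 401 = 404
Since 404 < 802, 802 is deficient.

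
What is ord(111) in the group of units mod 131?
130

131 is prime, so ord(111) divides φ(131) = 130.
Divisors of 130: 1, 2, 5, 10, 13, 26, 65, 130.
Repeated squaring: 111^1 ≡ 111, 111^2 ≡ 7, 111^4 ≡ 49, 111^8 ≡ 43, 111^16 ≡ 15, 111^32 ≡ 94, 111^64 ≡ 59, 111^128 ≡ 75 (mod 131).
Test 111^d mod 131 for each divisor d in increasing order:
111^1 ≡ 111
111^2 ≡ 7
111^5 = 111^4·111^1 ≡ 68
111^10 = 111^8·111^2 ≡ 39
111^13 = 111^8·111^4·111^1 ≡ 42
111^26 = 111^16·111^8·111^2 ≡ 61
111^65 = 111^64·111^1 ≡ 130
111^130 = 111^128·111^2 ≡ 1  ← first divisor giving 1
The order is 130.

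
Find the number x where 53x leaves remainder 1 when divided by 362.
41

gcd(53, 362) = 1, so the inverse exists.
Extended Euclidean algorithm on (362, 53):
362 = 6 × 53 + 44  ⟹  44 = (1)·362 + (-6)·53
53 = 1 × 44 + 9  ⟹  9 = (-1)·362 + (7)·53
44 = 4 × 9 + 8  ⟹  8 = (5)·362 + (-34)·53
9 = 1 × 8 + 1  ⟹  1 = (-6)·362 + (41)·53
So (41)·53 ≡ 1 (mod 362), i.e. 53^(-1) ≡ 41 (mod 362).
Check: 53 × 41 = 2173 ≡ 1 (mod 362)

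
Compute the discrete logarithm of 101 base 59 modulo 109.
99

Baby-step giant-step with step n = ⌈√109⌉ = 11.
Baby steps 59^j mod 109 (j:value) for j=0..10: 0:1, 1:59, 2:102, 3:23, 4:49, 5:57, 6:93, 7:37, 8:3, 9:68, 10:88.
Giant-step multiplier: 59^(-11) ≡ 59^(108-11) = 59^97 ≡ 79 (mod 109).
Giant steps γ_i = 101·79^i mod 109: γ_0=101, γ_1=22, γ_2=103, γ_3=71, γ_4=50, γ_5=26, γ_6=92, γ_7=74, γ_8=69, γ_9=1 (in table at j=0).
x = i·n + j = 9·11 + 0 = 99.
Check: 59^99 ≡ 101 (mod 109).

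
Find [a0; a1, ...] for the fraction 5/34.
[0; 6, 1, 4]

Euclidean algorithm steps:
5 = 0 × 34 + 5
34 = 6 × 5 + 4
5 = 1 × 4 + 1
4 = 4 × 1 + 0
Continued fraction: [0; 6, 1, 4]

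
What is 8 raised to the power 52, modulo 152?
144

Repeated squaring. Binary of 52 = 110100.
8^1 ≡ 8 (mod 152); 8^2 ≡ 64 (mod 152); 8^4 ≡ 144 (mod 152); 8^8 ≡ 64 (mod 152); 8^16 ≡ 144 (mod 152); 8^32 ≡ 64 (mod 152)
8^52 = 8^4 × 8^16 × 8^32 ≡ 144 (mod 152)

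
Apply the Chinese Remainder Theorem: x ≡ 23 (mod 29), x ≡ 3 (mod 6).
81

Using Chinese Remainder Theorem:
M = 29 × 6 = 174
M1 = 6, M2 = 29
y1 = 6^(-1) mod 29 = 5
y2 = 29^(-1) mod 6 = 5
x = (23×6×5 + 3×29×5) mod 174 = 81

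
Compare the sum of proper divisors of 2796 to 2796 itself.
abundant

Proper divisors of 2796: sum = 1 + 2 + 3 + 4 + 6 + 12 + 233 + 466 + 699 + 932 + 1398 = 3756
Since 3756 > 2796, 2796 is abundant.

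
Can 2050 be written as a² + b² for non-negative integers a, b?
5² + 45² (a=5, b=45)

Factorization: 2050 = 2 × 5^2 × 41
By Fermat: n is sum of two squares iff every prime p ≡ 3 (mod 4) appears to even power.
All primes ≡ 3 (mod 4) appear to even power.
Search a = 0, 1, 2, … for 2050 - a² a perfect square: first hit at a = 5: 2050 - 25 = 2025 = 45².
2050 = 5² + 45² = 25 + 2025 ✓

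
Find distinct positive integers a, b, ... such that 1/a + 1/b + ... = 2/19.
1/10 + 1/190

Greedy algorithm:
2/19: ceiling(19/2) = 10, use 1/10
1/190: ceiling(190/1) = 190, use 1/190
Result: 2/19 = 1/10 + 1/190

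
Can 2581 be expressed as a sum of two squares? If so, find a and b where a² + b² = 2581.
9² + 50² (a=9, b=50)

Factorization: 2581 = 29 × 89
By Fermat: n is sum of two squares iff every prime p ≡ 3 (mod 4) appears to even power.
All primes ≡ 3 (mod 4) appear to even power.
Search a = 0, 1, 2, … for 2581 - a² a perfect square: first hit at a = 9: 2581 - 81 = 2500 = 50².
2581 = 9² + 50² = 81 + 2500 ✓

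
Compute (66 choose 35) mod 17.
11

Using Lucas' theorem:
Write n=66 and k=35 in base 17:
n in base 17: [3, 15]
k in base 17: [2, 1]
C(66,35) mod 17 = ∏ C(n_i, k_i) mod 17
Digit binomials (mod 17): C(3,2) = 3; C(15,1) = 15
Product: 3 × 15 = 45 ≡ 11 (mod 17)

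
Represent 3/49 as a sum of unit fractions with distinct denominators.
1/17 + 1/417 + 1/347361

Greedy algorithm:
3/49: ceiling(49/3) = 17, use 1/17
2/833: ceiling(833/2) = 417, use 1/417
1/347361: ceiling(347361/1) = 347361, use 1/347361
Result: 3/49 = 1/17 + 1/417 + 1/347361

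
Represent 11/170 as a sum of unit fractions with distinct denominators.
1/16 + 1/454 + 1/308720

Greedy algorithm:
11/170: ceiling(170/11) = 16, use 1/16
3/1360: ceiling(1360/3) = 454, use 1/454
1/308720: ceiling(308720/1) = 308720, use 1/308720
Result: 11/170 = 1/16 + 1/454 + 1/308720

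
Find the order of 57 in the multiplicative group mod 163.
81

163 is prime, so ord(57) divides φ(163) = 162.
Divisors of 162: 1, 2, 3, 6, 9, 18, 27, 54, 81, 162.
Repeated squaring: 57^1 ≡ 57, 57^2 ≡ 152, 57^4 ≡ 121, 57^8 ≡ 134, 57^16 ≡ 26, 57^32 ≡ 24, 57^64 ≡ 87, 57^128 ≡ 71 (mod 163).
Test 57^d mod 163 for each divisor d in increasing order:
57^1 ≡ 57
57^2 ≡ 152
57^3 = 57^2·57^1 ≡ 25
57^6 = 57^4·57^2 ≡ 136
57^9 = 57^8·57^1 ≡ 140
57^18 = 57^16·57^2 ≡ 40
57^27 = 57^16·57^8·57^2·57^1 ≡ 58
57^54 = 57^32·57^16·57^4·57^2 ≡ 104
57^81 = 57^64·57^16·57^1 ≡ 1  ← first divisor giving 1
The order is 81.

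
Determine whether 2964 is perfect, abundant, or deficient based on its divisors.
abundant

Proper divisors of 2964: sum = 1 + 2 + 3 + 4 + 6 + 12 + 13 + 19 + ... + 494 + 741 + 988 + 1482 (23 divisors) = 4876
Since 4876 > 2964, 2964 is abundant.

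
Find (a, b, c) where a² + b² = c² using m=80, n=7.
(6351, 1120, 6449)

Euclid's formula: a = m² - n², b = 2mn, c = m² + n²
m = 80, n = 7
a = 80² - 7² = 6400 - 49 = 6351
b = 2 × 80 × 7 = 1120
c = 80² + 7² = 6400 + 49 = 6449
Verification: 6351² + 1120² = 40335201 + 1254400 = 41589601 = 6449² ✓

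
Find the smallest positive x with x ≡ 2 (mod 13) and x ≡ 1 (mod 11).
67

Using Chinese Remainder Theorem:
M = 13 × 11 = 143
M1 = 11, M2 = 13
y1 = 11^(-1) mod 13 = 6
y2 = 13^(-1) mod 11 = 6
x = (2×11×6 + 1×13×6) mod 143 = 67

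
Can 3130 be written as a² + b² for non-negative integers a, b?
23² + 51² (a=23, b=51)

Factorization: 3130 = 2 × 5 × 313
By Fermat: n is sum of two squares iff every prime p ≡ 3 (mod 4) appears to even power.
All primes ≡ 3 (mod 4) appear to even power.
Search a = 0, 1, 2, … for 3130 - a² a perfect square: first hit at a = 23: 3130 - 529 = 2601 = 51².
3130 = 23² + 51² = 529 + 2601 ✓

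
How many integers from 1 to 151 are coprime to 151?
150

151 = 151
φ(n) = n × ∏(1 - 1/p) for each prime p dividing n
φ(151) = 151 × (1 - 1/151) = 150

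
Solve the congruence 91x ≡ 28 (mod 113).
x ≡ 9 (mod 113)

gcd(91, 113) = 1, which divides 28, so solutions exist.
Find 91^(-1) mod 113 by the extended Euclidean algorithm:
113 = 1 × 91 + 22  ⟹  22 = (1)·113 + (-1)·91
91 = 4 × 22 + 3  ⟹  3 = (-4)·113 + (5)·91
22 = 7 × 3 + 1  ⟹  1 = (29)·113 + (-36)·91
So (-36)·91 ≡ 1 (mod 113), i.e. 91^(-1) ≡ -36 ≡ 77 (mod 113).
x ≡ 77 × 28 = 2156 ≡ 9 (mod 113).
Check: 91 × 9 = 819 ≡ 28 (mod 113).
Unique solution: x ≡ 9 (mod 113)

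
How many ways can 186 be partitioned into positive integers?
1171432692373

p(n) counts ways to write n as a sum of positive integers (order ignored).
Euler's pentagonal recurrence: p(k) = p(k-1) + p(k-2) - p(k-5) - p(k-7) + p(k-12) + p(k-15) - ... (offsets j(3j∓1)/2, signs ++--, p(0)=1, p(<0)=0).
DP table for k = 0..185: p(0)=1, p(1)=1, p(2)=2, p(3)=3, p(4)=5, p(5)=7, p(6)=11, p(7)=15, p(8)=22, p(9)=30, p(10)=42, p(11)=56, p(12)=77, p(13)=101, p(14)=135, p(15)=176, p(16)=231, p(17)=297, p(18)=385, p(19)=490, p(20)=627, p(21)=792, p(22)=1002, p(23)=1255, p(24)=1575, p(25)=1958, p(26)=2436, p(27)=3010, p(28)=3718, p(29)=4565, p(30)=5604, p(31)=6842, p(32)=8349, p(33)=10143, p(34)=12310, p(35)=14883, p(36)=17977, p(37)=21637, p(38)=26015, p(39)=31185, p(40)=37338, p(41)=44583, p(42)=53174, p(43)=63261, p(44)=75175, p(45)=89134, p(46)=105558, p(47)=124754, p(48)=147273, p(49)=173525, p(50)=204226, p(51)=239943, p(52)=281589, p(53)=329931, p(54)=386155, p(55)=451276, p(56)=526823, p(57)=614154, p(58)=715220, p(59)=831820, p(60)=966467, p(61)=1121505, p(62)=1300156, p(63)=1505499, p(64)=1741630, p(65)=2012558, p(66)=2323520, p(67)=2679689, p(68)=3087735, p(69)=3554345, p(70)=4087968, p(71)=4697205, p(72)=5392783, p(73)=6185689, p(74)=7089500, p(75)=8118264, p(76)=9289091, p(77)=10619863, p(78)=12132164, p(79)=13848650, p(80)=15796476, p(81)=18004327, p(82)=20506255, p(83)=23338469, p(84)=26543660, p(85)=30167357, p(86)=34262962, p(87)=38887673, p(88)=44108109, p(89)=49995925, p(90)=56634173, p(91)=64112359, p(92)=72533807, p(93)=82010177, p(94)=92669720, p(95)=104651419, p(96)=118114304, p(97)=133230930, p(98)=150198136, p(99)=169229875, p(100)=190569292, p(101)=214481126, p(102)=241265379, p(103)=271248950, p(104)=304801365, p(105)=342325709, p(106)=384276336, p(107)=431149389, p(108)=483502844, p(109)=541946240, p(110)=607163746, p(111)=679903203, p(112)=761002156, p(113)=851376628, p(114)=952050665, p(115)=1064144451, p(116)=1188908248, p(117)=1327710076, p(118)=1482074143, p(119)=1653668665, p(120)=1844349560, p(121)=2056148051, p(122)=2291320912, p(123)=2552338241, p(124)=2841940500, p(125)=3163127352, p(126)=3519222692, p(127)=3913864295, p(128)=4351078600, p(129)=4835271870, p(130)=5371315400, p(131)=5964539504, p(132)=6620830889, p(133)=7346629512, p(134)=8149040695, p(135)=9035836076, p(136)=10015581680, p(137)=11097645016, p(138)=12292341831, p(139)=13610949895, p(140)=15065878135, p(141)=16670689208, p(142)=18440293320, p(143)=20390982757, p(144)=22540654445, p(145)=24908858009, p(146)=27517052599, p(147)=30388671978, p(148)=33549419497, p(149)=37027355200, p(150)=40853235313, p(151)=45060624582, p(152)=49686288421, p(153)=54770336324, p(154)=60356673280, p(155)=66493182097, p(156)=73232243759, p(157)=80630964769, p(158)=88751778802, p(159)=97662728555, p(160)=107438159466, p(161)=118159068427, p(162)=129913904637, p(163)=142798995930, p(164)=156919475295, p(165)=172389800255, p(166)=189334822579, p(167)=207890420102, p(168)=228204732751, p(169)=250438925115, p(170)=274768617130, p(171)=301384802048, p(172)=330495499613, p(173)=362326859895, p(174)=397125074750, p(175)=435157697830, p(176)=476715857290, p(177)=522115831195, p(178)=571701605655, p(179)=625846753120, p(180)=684957390936, p(181)=749474411781, p(182)=819876908323, p(183)=896684817527, p(184)=980462880430, p(185)=1071823774337.
Final step: p(186) = p(185) + p(184) - p(181) - p(179) + p(174) + p(171) - p(164) - p(160) + p(151) + p(146) - p(135) - p(129) + p(116) + p(109) - p(94) - p(86) + p(69) + p(60) - p(41) - p(31) + p(10)
= 1071823774337 + 980462880430 - 749474411781 - 625846753120 + 397125074750 + 301384802048 - 156919475295 - 107438159466 + 45060624582 + 27517052599 - 9035836076 - 4835271870 + 1188908248 + 541946240 - 92669720 - 34262962 + 3554345 + 966467 - 44583 - 6842 + 42
= 1171432692373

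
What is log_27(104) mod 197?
56

Baby-step giant-step with step n = ⌈√197⌉ = 15.
Baby steps 27^j mod 197 (j:value) for j=0..14: 0:1, 1:27, 2:138, 3:180, 4:132, 5:18, 6:92, 7:120, 8:88, 9:12, 10:127, 11:80, 12:190, 13:8, 14:19.
Giant-step multiplier: 27^(-15) ≡ 27^(196-15) = 27^181 ≡ 149 (mod 197).
Giant steps γ_i = 104·149^i mod 197: γ_0=104, γ_1=130, γ_2=64, γ_3=80 (in table at j=11).
x = i·n + j = 3·15 + 11 = 56.
Check: 27^56 ≡ 104 (mod 197).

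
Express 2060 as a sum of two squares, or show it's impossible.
Not possible

Factorization: 2060 = 2^2 × 5 × 103
By Fermat: n is sum of two squares iff every prime p ≡ 3 (mod 4) appears to even power.
Prime(s) ≡ 3 (mod 4) with odd exponent: [(103, 1)]
Therefore 2060 cannot be expressed as a² + b².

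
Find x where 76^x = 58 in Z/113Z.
111

Baby-step giant-step with step n = ⌈√113⌉ = 11.
Baby steps 76^j mod 113 (j:value) for j=0..10: 0:1, 1:76, 2:13, 3:84, 4:56, 5:75, 6:50, 7:71, 8:85, 9:19, 10:88.
Giant-step multiplier: 76^(-11) ≡ 76^(112-11) = 76^101 ≡ 70 (mod 113).
Giant steps γ_i = 58·70^i mod 113: γ_0=58, γ_1=105, γ_2=5, γ_3=11, γ_4=92, γ_5=112, γ_6=43, γ_7=72, γ_8=68, γ_9=14, γ_10=76 (in table at j=1).
x = i·n + j = 10·11 + 1 = 111.
Check: 76^111 ≡ 58 (mod 113).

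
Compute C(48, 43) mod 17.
13

Using Lucas' theorem:
Write n=48 and k=43 in base 17:
n in base 17: [2, 14]
k in base 17: [2, 9]
C(48,43) mod 17 = ∏ C(n_i, k_i) mod 17
Digit binomials (mod 17): C(2,2) = 1; C(14,9) = 2002 ≡ 13
Product: 1 × 13 = 13 ≡ 13 (mod 17)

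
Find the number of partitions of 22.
1002

p(n) counts ways to write n as a sum of positive integers (order ignored).
Euler's pentagonal recurrence: p(k) = p(k-1) + p(k-2) - p(k-5) - p(k-7) + p(k-12) + p(k-15) - ... (offsets j(3j∓1)/2, signs ++--, p(0)=1, p(<0)=0).
DP table for k = 0..21: p(0)=1, p(1)=1, p(2)=2, p(3)=3, p(4)=5, p(5)=7, p(6)=11, p(7)=15, p(8)=22, p(9)=30, p(10)=42, p(11)=56, p(12)=77, p(13)=101, p(14)=135, p(15)=176, p(16)=231, p(17)=297, p(18)=385, p(19)=490, p(20)=627, p(21)=792.
Final step: p(22) = p(21) + p(20) - p(17) - p(15) + p(10) + p(7) - p(0)
= 792 + 627 - 297 - 176 + 42 + 15 - 1
= 1002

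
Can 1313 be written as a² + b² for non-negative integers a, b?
17² + 32² (a=17, b=32)

Factorization: 1313 = 13 × 101
By Fermat: n is sum of two squares iff every prime p ≡ 3 (mod 4) appears to even power.
All primes ≡ 3 (mod 4) appear to even power.
Search a = 0, 1, 2, … for 1313 - a² a perfect square: first hit at a = 17: 1313 - 289 = 1024 = 32².
1313 = 17² + 32² = 289 + 1024 ✓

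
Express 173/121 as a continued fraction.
[1; 2, 3, 17]

Euclidean algorithm steps:
173 = 1 × 121 + 52
121 = 2 × 52 + 17
52 = 3 × 17 + 1
17 = 17 × 1 + 0
Continued fraction: [1; 2, 3, 17]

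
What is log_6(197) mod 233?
118

Baby-step giant-step with step n = ⌈√233⌉ = 16.
Baby steps 6^j mod 233 (j:value) for j=0..15: 0:1, 1:6, 2:36, 3:216, 4:131, 5:87, 6:56, 7:103, 8:152, 9:213, 10:113, 11:212, 12:107, 13:176, 14:124, 15:45.
Giant-step multiplier: 6^(-16) ≡ 6^(232-16) = 6^216 ≡ 63 (mod 233).
Giant steps γ_i = 197·63^i mod 233: γ_0=197, γ_1=62, γ_2=178, γ_3=30, γ_4=26, γ_5=7, γ_6=208, γ_7=56 (in table at j=6).
x = i·n + j = 7·16 + 6 = 118.
Check: 6^118 ≡ 197 (mod 233).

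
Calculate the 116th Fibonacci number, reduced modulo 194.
35

Matrix identity: Q^n = [[F_(n+1), F_n], [F_n, F_(n-1)]] with Q = [[1,1],[1,0]].
n = 116 = 1110100₂. Square-and-multiply, entries mod 194:
Q^1 = [[1,1],[1,0]]
Q^3 = (Q^1)²·Q = [[3,2],[2,1]]
Q^7 = (Q^3)²·Q = [[21,13],[13,8]]
Q^14 = (Q^7)² = [[28,183],[183,39]]
Q^29 = (Q^14)²·Q = [[168,129],[129,39]]
Q^58 = (Q^29)² = [[51,125],[125,120]]
Q^116 = (Q^58)² = [[184,35],[35,149]]
F_116 mod 194 = Q^116[0][1] = 35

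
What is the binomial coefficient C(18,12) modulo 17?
0

Using Lucas' theorem:
Write n=18 and k=12 in base 17:
n in base 17: [1, 1]
k in base 17: [0, 12]
C(18,12) mod 17 = ∏ C(n_i, k_i) mod 17
Digit binomials (mod 17): C(1,0) = 1; C(1,12) = 0 (k_i > n_i)
Product: 1 × 0 = 0 ≡ 0 (mod 17)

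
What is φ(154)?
60

154 = 2 × 7 × 11
φ(n) = n × ∏(1 - 1/p) for each prime p dividing n
φ(154) = 154 × (1 - 1/2) × (1 - 1/7) × (1 - 1/11) = 60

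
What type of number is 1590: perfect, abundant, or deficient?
abundant

Proper divisors of 1590: sum = 1 + 2 + 3 + 5 + 6 + 10 + 15 + 30 + 53 + 106 + 159 + 265 + 318 + 530 + 795 = 2298
Since 2298 > 1590, 1590 is abundant.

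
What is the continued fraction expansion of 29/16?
[1; 1, 4, 3]

Euclidean algorithm steps:
29 = 1 × 16 + 13
16 = 1 × 13 + 3
13 = 4 × 3 + 1
3 = 3 × 1 + 0
Continued fraction: [1; 1, 4, 3]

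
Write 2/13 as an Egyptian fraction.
1/7 + 1/91

Greedy algorithm:
2/13: ceiling(13/2) = 7, use 1/7
1/91: ceiling(91/1) = 91, use 1/91
Result: 2/13 = 1/7 + 1/91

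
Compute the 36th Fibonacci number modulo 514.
194

Matrix identity: Q^n = [[F_(n+1), F_n], [F_n, F_(n-1)]] with Q = [[1,1],[1,0]].
n = 36 = 100100₂. Square-and-multiply, entries mod 514:
Q^1 = [[1,1],[1,0]]
Q^2 = (Q^1)² = [[2,1],[1,1]]
Q^4 = (Q^2)² = [[5,3],[3,2]]
Q^9 = (Q^4)²·Q = [[55,34],[34,21]]
Q^18 = (Q^9)² = [[69,14],[14,55]]
Q^36 = (Q^18)² = [[331,194],[194,137]]
F_36 mod 514 = Q^36[0][1] = 194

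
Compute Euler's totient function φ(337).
336

337 = 337
φ(n) = n × ∏(1 - 1/p) for each prime p dividing n
φ(337) = 337 × (1 - 1/337) = 336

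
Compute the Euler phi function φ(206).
102

206 = 2 × 103
φ(n) = n × ∏(1 - 1/p) for each prime p dividing n
φ(206) = 206 × (1 - 1/2) × (1 - 1/103) = 102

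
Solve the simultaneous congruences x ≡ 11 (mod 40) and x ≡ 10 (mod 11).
131

Using Chinese Remainder Theorem:
M = 40 × 11 = 440
M1 = 11, M2 = 40
y1 = 11^(-1) mod 40 = 11
y2 = 40^(-1) mod 11 = 8
x = (11×11×11 + 10×40×8) mod 440 = 131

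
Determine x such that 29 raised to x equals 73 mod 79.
4

Baby-step giant-step with step n = ⌈√79⌉ = 9.
Baby steps 29^j mod 79 (j:value) for j=0..8: 0:1, 1:29, 2:51, 3:57, 4:73, 5:63, 6:10, 7:53, 8:36.
h = 73 is already in the table at j=4, so x = 4.
Check: 29^4 ≡ 73 (mod 79).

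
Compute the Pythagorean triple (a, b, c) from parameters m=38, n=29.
(603, 2204, 2285)

Euclid's formula: a = m² - n², b = 2mn, c = m² + n²
m = 38, n = 29
a = 38² - 29² = 1444 - 841 = 603
b = 2 × 38 × 29 = 2204
c = 38² + 29² = 1444 + 841 = 2285
Verification: 603² + 2204² = 363609 + 4857616 = 5221225 = 2285² ✓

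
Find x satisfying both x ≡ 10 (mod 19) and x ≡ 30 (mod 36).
390

Using Chinese Remainder Theorem:
M = 19 × 36 = 684
M1 = 36, M2 = 19
y1 = 36^(-1) mod 19 = 9
y2 = 19^(-1) mod 36 = 19
x = (10×36×9 + 30×19×19) mod 684 = 390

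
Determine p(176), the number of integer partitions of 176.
476715857290

p(n) counts ways to write n as a sum of positive integers (order ignored).
Euler's pentagonal recurrence: p(k) = p(k-1) + p(k-2) - p(k-5) - p(k-7) + p(k-12) + p(k-15) - ... (offsets j(3j∓1)/2, signs ++--, p(0)=1, p(<0)=0).
DP table for k = 0..175: p(0)=1, p(1)=1, p(2)=2, p(3)=3, p(4)=5, p(5)=7, p(6)=11, p(7)=15, p(8)=22, p(9)=30, p(10)=42, p(11)=56, p(12)=77, p(13)=101, p(14)=135, p(15)=176, p(16)=231, p(17)=297, p(18)=385, p(19)=490, p(20)=627, p(21)=792, p(22)=1002, p(23)=1255, p(24)=1575, p(25)=1958, p(26)=2436, p(27)=3010, p(28)=3718, p(29)=4565, p(30)=5604, p(31)=6842, p(32)=8349, p(33)=10143, p(34)=12310, p(35)=14883, p(36)=17977, p(37)=21637, p(38)=26015, p(39)=31185, p(40)=37338, p(41)=44583, p(42)=53174, p(43)=63261, p(44)=75175, p(45)=89134, p(46)=105558, p(47)=124754, p(48)=147273, p(49)=173525, p(50)=204226, p(51)=239943, p(52)=281589, p(53)=329931, p(54)=386155, p(55)=451276, p(56)=526823, p(57)=614154, p(58)=715220, p(59)=831820, p(60)=966467, p(61)=1121505, p(62)=1300156, p(63)=1505499, p(64)=1741630, p(65)=2012558, p(66)=2323520, p(67)=2679689, p(68)=3087735, p(69)=3554345, p(70)=4087968, p(71)=4697205, p(72)=5392783, p(73)=6185689, p(74)=7089500, p(75)=8118264, p(76)=9289091, p(77)=10619863, p(78)=12132164, p(79)=13848650, p(80)=15796476, p(81)=18004327, p(82)=20506255, p(83)=23338469, p(84)=26543660, p(85)=30167357, p(86)=34262962, p(87)=38887673, p(88)=44108109, p(89)=49995925, p(90)=56634173, p(91)=64112359, p(92)=72533807, p(93)=82010177, p(94)=92669720, p(95)=104651419, p(96)=118114304, p(97)=133230930, p(98)=150198136, p(99)=169229875, p(100)=190569292, p(101)=214481126, p(102)=241265379, p(103)=271248950, p(104)=304801365, p(105)=342325709, p(106)=384276336, p(107)=431149389, p(108)=483502844, p(109)=541946240, p(110)=607163746, p(111)=679903203, p(112)=761002156, p(113)=851376628, p(114)=952050665, p(115)=1064144451, p(116)=1188908248, p(117)=1327710076, p(118)=1482074143, p(119)=1653668665, p(120)=1844349560, p(121)=2056148051, p(122)=2291320912, p(123)=2552338241, p(124)=2841940500, p(125)=3163127352, p(126)=3519222692, p(127)=3913864295, p(128)=4351078600, p(129)=4835271870, p(130)=5371315400, p(131)=5964539504, p(132)=6620830889, p(133)=7346629512, p(134)=8149040695, p(135)=9035836076, p(136)=10015581680, p(137)=11097645016, p(138)=12292341831, p(139)=13610949895, p(140)=15065878135, p(141)=16670689208, p(142)=18440293320, p(143)=20390982757, p(144)=22540654445, p(145)=24908858009, p(146)=27517052599, p(147)=30388671978, p(148)=33549419497, p(149)=37027355200, p(150)=40853235313, p(151)=45060624582, p(152)=49686288421, p(153)=54770336324, p(154)=60356673280, p(155)=66493182097, p(156)=73232243759, p(157)=80630964769, p(158)=88751778802, p(159)=97662728555, p(160)=107438159466, p(161)=118159068427, p(162)=129913904637, p(163)=142798995930, p(164)=156919475295, p(165)=172389800255, p(166)=189334822579, p(167)=207890420102, p(168)=228204732751, p(169)=250438925115, p(170)=274768617130, p(171)=301384802048, p(172)=330495499613, p(173)=362326859895, p(174)=397125074750, p(175)=435157697830.
Final step: p(176) = p(175) + p(174) - p(171) - p(169) + p(164) + p(161) - p(154) - p(150) + p(141) + p(136) - p(125) - p(119) + p(106) + p(99) - p(84) - p(76) + p(59) + p(50) - p(31) - p(21) + p(0)
= 435157697830 + 397125074750 - 301384802048 - 250438925115 + 156919475295 + 118159068427 - 60356673280 - 40853235313 + 16670689208 + 10015581680 - 3163127352 - 1653668665 + 384276336 + 169229875 - 26543660 - 9289091 + 831820 + 204226 - 6842 - 792 + 1
= 476715857290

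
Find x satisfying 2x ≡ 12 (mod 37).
x ≡ 6 (mod 37)

gcd(2, 37) = 1, which divides 12, so solutions exist.
Find 2^(-1) mod 37 by the extended Euclidean algorithm:
37 = 18 × 2 + 1  ⟹  1 = (1)·37 + (-18)·2
So (-18)·2 ≡ 1 (mod 37), i.e. 2^(-1) ≡ -18 ≡ 19 (mod 37).
x ≡ 19 × 12 = 228 ≡ 6 (mod 37).
Check: 2 × 6 = 12 ≡ 12 (mod 37).
Unique solution: x ≡ 6 (mod 37)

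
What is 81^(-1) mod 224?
177

gcd(81, 224) = 1, so the inverse exists.
Extended Euclidean algorithm on (224, 81):
224 = 2 × 81 + 62  ⟹  62 = (1)·224 + (-2)·81
81 = 1 × 62 + 19  ⟹  19 = (-1)·224 + (3)·81
62 = 3 × 19 + 5  ⟹  5 = (4)·224 + (-11)·81
19 = 3 × 5 + 4  ⟹  4 = (-13)·224 + (36)·81
5 = 1 × 4 + 1  ⟹  1 = (17)·224 + (-47)·81
So (-47)·81 ≡ 1 (mod 224), i.e. 81^(-1) ≡ -47 ≡ 177 (mod 224).
Check: 81 × 177 = 14337 ≡ 1 (mod 224)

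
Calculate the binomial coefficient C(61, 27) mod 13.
2

Using Lucas' theorem:
Write n=61 and k=27 in base 13:
n in base 13: [4, 9]
k in base 13: [2, 1]
C(61,27) mod 13 = ∏ C(n_i, k_i) mod 13
Digit binomials (mod 13): C(4,2) = 6; C(9,1) = 9
Product: 6 × 9 = 54 ≡ 2 (mod 13)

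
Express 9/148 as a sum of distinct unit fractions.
1/17 + 1/504 + 1/317016

Greedy algorithm:
9/148: ceiling(148/9) = 17, use 1/17
5/2516: ceiling(2516/5) = 504, use 1/504
1/317016: ceiling(317016/1) = 317016, use 1/317016
Result: 9/148 = 1/17 + 1/504 + 1/317016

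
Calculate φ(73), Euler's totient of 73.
72

73 = 73
φ(n) = n × ∏(1 - 1/p) for each prime p dividing n
φ(73) = 73 × (1 - 1/73) = 72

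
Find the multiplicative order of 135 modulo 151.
30

151 is prime, so ord(135) divides φ(151) = 150.
Divisors of 150: 1, 2, 3, 5, 6, 10, 15, 25, 30, 50, 75, 150.
Repeated squaring: 135^1 ≡ 135, 135^2 ≡ 105, 135^4 ≡ 2, 135^8 ≡ 4, 135^16 ≡ 16, 135^32 ≡ 105, 135^64 ≡ 2, 135^128 ≡ 4 (mod 151).
Test 135^d mod 151 for each divisor d in increasing order:
135^1 ≡ 135
135^2 ≡ 105
135^3 = 135^2·135^1 ≡ 132
135^5 = 135^4·135^1 ≡ 119
135^6 = 135^4·135^2 ≡ 59
135^10 = 135^8·135^2 ≡ 118
135^15 = 135^8·135^4·135^2·135^1 ≡ 150
135^25 = 135^16·135^8·135^1 ≡ 33
135^30 = 135^16·135^8·135^4·135^2 ≡ 1  ← first divisor giving 1
The order is 30.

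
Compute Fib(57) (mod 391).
287

Matrix identity: Q^n = [[F_(n+1), F_n], [F_n, F_(n-1)]] with Q = [[1,1],[1,0]].
n = 57 = 111001₂. Square-and-multiply, entries mod 391:
Q^1 = [[1,1],[1,0]]
Q^3 = (Q^1)²·Q = [[3,2],[2,1]]
Q^7 = (Q^3)²·Q = [[21,13],[13,8]]
Q^14 = (Q^7)² = [[219,377],[377,233]]
Q^28 = (Q^14)² = [[64,319],[319,136]]
Q^57 = (Q^28)²·Q = [[354,287],[287,67]]
F_57 mod 391 = Q^57[0][1] = 287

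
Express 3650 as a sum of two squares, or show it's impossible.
13² + 59² (a=13, b=59)

Factorization: 3650 = 2 × 5^2 × 73
By Fermat: n is sum of two squares iff every prime p ≡ 3 (mod 4) appears to even power.
All primes ≡ 3 (mod 4) appear to even power.
Search a = 0, 1, 2, … for 3650 - a² a perfect square: first hit at a = 13: 3650 - 169 = 3481 = 59².
3650 = 13² + 59² = 169 + 3481 ✓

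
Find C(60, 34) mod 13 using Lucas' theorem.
6

Using Lucas' theorem:
Write n=60 and k=34 in base 13:
n in base 13: [4, 8]
k in base 13: [2, 8]
C(60,34) mod 13 = ∏ C(n_i, k_i) mod 13
Digit binomials (mod 13): C(4,2) = 6; C(8,8) = 1
Product: 6 × 1 = 6 ≡ 6 (mod 13)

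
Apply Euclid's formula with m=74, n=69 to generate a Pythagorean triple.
(715, 10212, 10237)

Euclid's formula: a = m² - n², b = 2mn, c = m² + n²
m = 74, n = 69
a = 74² - 69² = 5476 - 4761 = 715
b = 2 × 74 × 69 = 10212
c = 74² + 69² = 5476 + 4761 = 10237
Verification: 715² + 10212² = 511225 + 104284944 = 104796169 = 10237² ✓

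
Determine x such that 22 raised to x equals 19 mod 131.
85

Baby-step giant-step with step n = ⌈√131⌉ = 12.
Baby steps 22^j mod 131 (j:value) for j=0..11: 0:1, 1:22, 2:91, 3:37, 4:28, 5:92, 6:59, 7:119, 8:129, 9:87, 10:80, 11:57.
Giant-step multiplier: 22^(-12) ≡ 22^(130-12) = 22^118 ≡ 7 (mod 131).
Giant steps γ_i = 19·7^i mod 131: γ_0=19, γ_1=2, γ_2=14, γ_3=98, γ_4=31, γ_5=86, γ_6=78, γ_7=22 (in table at j=1).
x = i·n + j = 7·12 + 1 = 85.
Check: 22^85 ≡ 19 (mod 131).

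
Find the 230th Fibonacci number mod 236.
117

Matrix identity: Q^n = [[F_(n+1), F_n], [F_n, F_(n-1)]] with Q = [[1,1],[1,0]].
n = 230 = 11100110₂. Square-and-multiply, entries mod 236:
Q^1 = [[1,1],[1,0]]
Q^3 = (Q^1)²·Q = [[3,2],[2,1]]
Q^7 = (Q^3)²·Q = [[21,13],[13,8]]
Q^14 = (Q^7)² = [[138,141],[141,233]]
Q^28 = (Q^14)² = [[221,155],[155,66]]
Q^57 = (Q^28)²·Q = [[59,178],[178,117]]
Q^115 = (Q^57)²·Q = [[177,1],[1,176]]
Q^230 = (Q^115)² = [[178,117],[117,61]]
F_230 mod 236 = Q^230[0][1] = 117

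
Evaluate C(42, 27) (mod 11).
4

Using Lucas' theorem:
Write n=42 and k=27 in base 11:
n in base 11: [3, 9]
k in base 11: [2, 5]
C(42,27) mod 11 = ∏ C(n_i, k_i) mod 11
Digit binomials (mod 11): C(3,2) = 3; C(9,5) = 126 ≡ 5
Product: 3 × 5 = 15 ≡ 4 (mod 11)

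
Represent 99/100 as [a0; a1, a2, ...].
[0; 1, 99]

Euclidean algorithm steps:
99 = 0 × 100 + 99
100 = 1 × 99 + 1
99 = 99 × 1 + 0
Continued fraction: [0; 1, 99]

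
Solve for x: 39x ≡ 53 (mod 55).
x ≡ 7 (mod 55)

gcd(39, 55) = 1, which divides 53, so solutions exist.
Find 39^(-1) mod 55 by the extended Euclidean algorithm:
55 = 1 × 39 + 16  ⟹  16 = (1)·55 + (-1)·39
39 = 2 × 16 + 7  ⟹  7 = (-2)·55 + (3)·39
16 = 2 × 7 + 2  ⟹  2 = (5)·55 + (-7)·39
7 = 3 × 2 + 1  ⟹  1 = (-17)·55 + (24)·39
So (24)·39 ≡ 1 (mod 55), i.e. 39^(-1) ≡ 24 (mod 55).
x ≡ 24 × 53 = 1272 ≡ 7 (mod 55).
Check: 39 × 7 = 273 ≡ 53 (mod 55).
Unique solution: x ≡ 7 (mod 55)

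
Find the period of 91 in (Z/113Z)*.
56

113 is prime, so ord(91) divides φ(113) = 112.
Divisors of 112: 1, 2, 4, 7, 8, 14, 16, 28, 56, 112.
Repeated squaring: 91^1 ≡ 91, 91^2 ≡ 32, 91^4 ≡ 7, 91^8 ≡ 49, 91^16 ≡ 28, 91^32 ≡ 106, 91^64 ≡ 49 (mod 113).
Test 91^d mod 113 for each divisor d in increasing order:
91^1 ≡ 91
91^2 ≡ 32
91^4 ≡ 7
91^7 = 91^4·91^2·91^1 ≡ 44
91^8 ≡ 49
91^14 = 91^8·91^4·91^2 ≡ 15
91^16 ≡ 28
91^28 = 91^16·91^8·91^4 ≡ 112
91^56 = 91^32·91^16·91^8 ≡ 1  ← first divisor giving 1
The order is 56.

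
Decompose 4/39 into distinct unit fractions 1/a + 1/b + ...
1/10 + 1/390

Greedy algorithm:
4/39: ceiling(39/4) = 10, use 1/10
1/390: ceiling(390/1) = 390, use 1/390
Result: 4/39 = 1/10 + 1/390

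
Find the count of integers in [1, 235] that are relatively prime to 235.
184

235 = 5 × 47
φ(n) = n × ∏(1 - 1/p) for each prime p dividing n
φ(235) = 235 × (1 - 1/5) × (1 - 1/47) = 184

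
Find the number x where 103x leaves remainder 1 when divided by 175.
17

gcd(103, 175) = 1, so the inverse exists.
Extended Euclidean algorithm on (175, 103):
175 = 1 × 103 + 72  ⟹  72 = (1)·175 + (-1)·103
103 = 1 × 72 + 31  ⟹  31 = (-1)·175 + (2)·103
72 = 2 × 31 + 10  ⟹  10 = (3)·175 + (-5)·103
31 = 3 × 10 + 1  ⟹  1 = (-10)·175 + (17)·103
So (17)·103 ≡ 1 (mod 175), i.e. 103^(-1) ≡ 17 (mod 175).
Check: 103 × 17 = 1751 ≡ 1 (mod 175)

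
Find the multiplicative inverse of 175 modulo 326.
231

gcd(175, 326) = 1, so the inverse exists.
Extended Euclidean algorithm on (326, 175):
326 = 1 × 175 + 151  ⟹  151 = (1)·326 + (-1)·175
175 = 1 × 151 + 24  ⟹  24 = (-1)·326 + (2)·175
151 = 6 × 24 + 7  ⟹  7 = (7)·326 + (-13)·175
24 = 3 × 7 + 3  ⟹  3 = (-22)·326 + (41)·175
7 = 2 × 3 + 1  ⟹  1 = (51)·326 + (-95)·175
So (-95)·175 ≡ 1 (mod 326), i.e. 175^(-1) ≡ -95 ≡ 231 (mod 326).
Check: 175 × 231 = 40425 ≡ 1 (mod 326)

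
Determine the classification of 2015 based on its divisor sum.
deficient

Proper divisors of 2015: sum = 1 + 5 + 13 + 31 + 65 + 155 + 403 = 673
Since 673 < 2015, 2015 is deficient.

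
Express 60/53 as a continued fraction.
[1; 7, 1, 1, 3]

Euclidean algorithm steps:
60 = 1 × 53 + 7
53 = 7 × 7 + 4
7 = 1 × 4 + 3
4 = 1 × 3 + 1
3 = 3 × 1 + 0
Continued fraction: [1; 7, 1, 1, 3]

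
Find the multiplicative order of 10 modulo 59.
58

59 is prime, so ord(10) divides φ(59) = 58.
Divisors of 58: 1, 2, 29, 58.
Repeated squaring: 10^1 ≡ 10, 10^2 ≡ 41, 10^4 ≡ 29, 10^8 ≡ 15, 10^16 ≡ 48, 10^32 ≡ 3 (mod 59).
Test 10^d mod 59 for each divisor d in increasing order:
10^1 ≡ 10
10^2 ≡ 41
10^29 = 10^16·10^8·10^4·10^1 ≡ 58
10^58 = 10^32·10^16·10^8·10^2 ≡ 1  ← first divisor giving 1
The order is 58.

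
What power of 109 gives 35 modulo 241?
137

Baby-step giant-step with step n = ⌈√241⌉ = 16.
Baby steps 109^j mod 241 (j:value) for j=0..15: 0:1, 1:109, 2:72, 3:136, 4:123, 5:152, 6:180, 7:99, 8:187, 9:139, 10:209, 11:127, 12:106, 13:227, 14:161, 15:197.
Giant-step multiplier: 109^(-16) ≡ 109^(240-16) = 109^224 ≡ 231 (mod 241).
Giant steps γ_i = 35·231^i mod 241: γ_0=35, γ_1=132, γ_2=126, γ_3=186, γ_4=68, γ_5=43, γ_6=52, γ_7=203, γ_8=139 (in table at j=9).
x = i·n + j = 8·16 + 9 = 137.
Check: 109^137 ≡ 35 (mod 241).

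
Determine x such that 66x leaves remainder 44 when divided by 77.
x ≡ 3 (mod 7)

gcd(66, 77) = 11, which divides 44, so solutions exist.
Divide through by 11: 6x ≡ 4 (mod 7).
Find 6^(-1) mod 7 by the extended Euclidean algorithm:
7 = 1 × 6 + 1  ⟹  1 = (1)·7 + (-1)·6
So (-1)·6 ≡ 1 (mod 7), i.e. 6^(-1) ≡ -1 ≡ 6 (mod 7).
x ≡ 6 × 4 = 24 ≡ 3 (mod 7).
Check: 66 × 3 = 198 ≡ 44 (mod 77).
x ≡ 3 (mod 7), giving 11 solutions mod 77.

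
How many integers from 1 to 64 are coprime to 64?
32

64 = 2^6
φ(n) = n × ∏(1 - 1/p) for each prime p dividing n
φ(64) = 64 × (1 - 1/2) = 32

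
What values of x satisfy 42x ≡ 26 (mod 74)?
x ≡ 20 (mod 37)

gcd(42, 74) = 2, which divides 26, so solutions exist.
Divide through by 2: 21x ≡ 13 (mod 37).
Find 21^(-1) mod 37 by the extended Euclidean algorithm:
37 = 1 × 21 + 16  ⟹  16 = (1)·37 + (-1)·21
21 = 1 × 16 + 5  ⟹  5 = (-1)·37 + (2)·21
16 = 3 × 5 + 1  ⟹  1 = (4)·37 + (-7)·21
So (-7)·21 ≡ 1 (mod 37), i.e. 21^(-1) ≡ -7 ≡ 30 (mod 37).
x ≡ 30 × 13 = 390 ≡ 20 (mod 37).
Check: 42 × 20 = 840 ≡ 26 (mod 74).
x ≡ 20 (mod 37), giving 2 solutions mod 74.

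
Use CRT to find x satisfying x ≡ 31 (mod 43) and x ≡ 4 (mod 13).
160

Using Chinese Remainder Theorem:
M = 43 × 13 = 559
M1 = 13, M2 = 43
y1 = 13^(-1) mod 43 = 10
y2 = 43^(-1) mod 13 = 10
x = (31×13×10 + 4×43×10) mod 559 = 160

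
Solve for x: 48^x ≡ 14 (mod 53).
23

Baby-step giant-step with step n = ⌈√53⌉ = 8.
Baby steps 48^j mod 53 (j:value) for j=0..7: 0:1, 1:48, 2:25, 3:34, 4:42, 5:2, 6:43, 7:50.
Giant-step multiplier: 48^(-8) ≡ 48^(52-8) = 48^44 ≡ 46 (mod 53).
Giant steps γ_i = 14·46^i mod 53: γ_0=14, γ_1=8, γ_2=50 (in table at j=7).
x = i·n + j = 2·8 + 7 = 23.
Check: 48^23 ≡ 14 (mod 53).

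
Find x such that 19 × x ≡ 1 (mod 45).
19

gcd(19, 45) = 1, so the inverse exists.
Extended Euclidean algorithm on (45, 19):
45 = 2 × 19 + 7  ⟹  7 = (1)·45 + (-2)·19
19 = 2 × 7 + 5  ⟹  5 = (-2)·45 + (5)·19
7 = 1 × 5 + 2  ⟹  2 = (3)·45 + (-7)·19
5 = 2 × 2 + 1  ⟹  1 = (-8)·45 + (19)·19
So (19)·19 ≡ 1 (mod 45), i.e. 19^(-1) ≡ 19 (mod 45).
Check: 19 × 19 = 361 ≡ 1 (mod 45)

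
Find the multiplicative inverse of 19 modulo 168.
115

gcd(19, 168) = 1, so the inverse exists.
Extended Euclidean algorithm on (168, 19):
168 = 8 × 19 + 16  ⟹  16 = (1)·168 + (-8)·19
19 = 1 × 16 + 3  ⟹  3 = (-1)·168 + (9)·19
16 = 5 × 3 + 1  ⟹  1 = (6)·168 + (-53)·19
So (-53)·19 ≡ 1 (mod 168), i.e. 19^(-1) ≡ -53 ≡ 115 (mod 168).
Check: 19 × 115 = 2185 ≡ 1 (mod 168)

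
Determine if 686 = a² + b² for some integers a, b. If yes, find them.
Not possible

Factorization: 686 = 2 × 7^3
By Fermat: n is sum of two squares iff every prime p ≡ 3 (mod 4) appears to even power.
Prime(s) ≡ 3 (mod 4) with odd exponent: [(7, 3)]
Therefore 686 cannot be expressed as a² + b².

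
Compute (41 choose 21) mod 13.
0

Using Lucas' theorem:
Write n=41 and k=21 in base 13:
n in base 13: [3, 2]
k in base 13: [1, 8]
C(41,21) mod 13 = ∏ C(n_i, k_i) mod 13
Digit binomials (mod 13): C(3,1) = 3; C(2,8) = 0 (k_i > n_i)
Product: 3 × 0 = 0 ≡ 0 (mod 13)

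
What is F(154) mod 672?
55

Matrix identity: Q^n = [[F_(n+1), F_n], [F_n, F_(n-1)]] with Q = [[1,1],[1,0]].
n = 154 = 10011010₂. Square-and-multiply, entries mod 672:
Q^1 = [[1,1],[1,0]]
Q^2 = (Q^1)² = [[2,1],[1,1]]
Q^4 = (Q^2)² = [[5,3],[3,2]]
Q^9 = (Q^4)²·Q = [[55,34],[34,21]]
Q^19 = (Q^9)²·Q = [[45,149],[149,568]]
Q^38 = (Q^19)² = [[34,617],[617,89]]
Q^77 = (Q^38)²·Q = [[104,149],[149,627]]
Q^154 = (Q^77)² = [[89,55],[55,34]]
F_154 mod 672 = Q^154[0][1] = 55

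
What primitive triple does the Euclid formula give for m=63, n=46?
(1853, 5796, 6085)

Euclid's formula: a = m² - n², b = 2mn, c = m² + n²
m = 63, n = 46
a = 63² - 46² = 3969 - 2116 = 1853
b = 2 × 63 × 46 = 5796
c = 63² + 46² = 3969 + 2116 = 6085
Verification: 1853² + 5796² = 3433609 + 33593616 = 37027225 = 6085² ✓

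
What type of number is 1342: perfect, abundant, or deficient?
deficient

Proper divisors of 1342: sum = 1 + 2 + 11 + 22 + 61 + 122 + 671 = 890
Since 890 < 1342, 1342 is deficient.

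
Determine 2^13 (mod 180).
92

Repeated squaring. Binary of 13 = 1101.
2^1 ≡ 2 (mod 180); 2^2 ≡ 4 (mod 180); 2^4 ≡ 16 (mod 180); 2^8 ≡ 76 (mod 180)
2^13 = 2^1 × 2^4 × 2^8 ≡ 92 (mod 180)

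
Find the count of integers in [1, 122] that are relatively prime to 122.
60

122 = 2 × 61
φ(n) = n × ∏(1 - 1/p) for each prime p dividing n
φ(122) = 122 × (1 - 1/2) × (1 - 1/61) = 60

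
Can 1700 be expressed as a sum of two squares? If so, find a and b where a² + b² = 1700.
10² + 40² (a=10, b=40)

Factorization: 1700 = 2^2 × 5^2 × 17
By Fermat: n is sum of two squares iff every prime p ≡ 3 (mod 4) appears to even power.
All primes ≡ 3 (mod 4) appear to even power.
Search a = 0, 1, 2, … for 1700 - a² a perfect square: first hit at a = 10: 1700 - 100 = 1600 = 40².
1700 = 10² + 40² = 100 + 1600 ✓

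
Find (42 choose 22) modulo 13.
0

Using Lucas' theorem:
Write n=42 and k=22 in base 13:
n in base 13: [3, 3]
k in base 13: [1, 9]
C(42,22) mod 13 = ∏ C(n_i, k_i) mod 13
Digit binomials (mod 13): C(3,1) = 3; C(3,9) = 0 (k_i > n_i)
Product: 3 × 0 = 0 ≡ 0 (mod 13)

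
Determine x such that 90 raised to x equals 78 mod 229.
166

Baby-step giant-step with step n = ⌈√229⌉ = 16.
Baby steps 90^j mod 229 (j:value) for j=0..15: 0:1, 1:90, 2:85, 3:93, 4:126, 5:119, 6:176, 7:39, 8:75, 9:109, 10:192, 11:105, 12:61, 13:223, 14:147, 15:177.
Giant-step multiplier: 90^(-16) ≡ 90^(228-16) = 90^212 ≡ 158 (mod 229).
Giant steps γ_i = 78·158^i mod 229: γ_0=78, γ_1=187, γ_2=5, γ_3=103, γ_4=15, γ_5=80, γ_6=45, γ_7=11, γ_8=135, γ_9=33, γ_10=176 (in table at j=6).
x = i·n + j = 10·16 + 6 = 166.
Check: 90^166 ≡ 78 (mod 229).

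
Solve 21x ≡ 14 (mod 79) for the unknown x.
x ≡ 27 (mod 79)

gcd(21, 79) = 1, which divides 14, so solutions exist.
Find 21^(-1) mod 79 by the extended Euclidean algorithm:
79 = 3 × 21 + 16  ⟹  16 = (1)·79 + (-3)·21
21 = 1 × 16 + 5  ⟹  5 = (-1)·79 + (4)·21
16 = 3 × 5 + 1  ⟹  1 = (4)·79 + (-15)·21
So (-15)·21 ≡ 1 (mod 79), i.e. 21^(-1) ≡ -15 ≡ 64 (mod 79).
x ≡ 64 × 14 = 896 ≡ 27 (mod 79).
Check: 21 × 27 = 567 ≡ 14 (mod 79).
Unique solution: x ≡ 27 (mod 79)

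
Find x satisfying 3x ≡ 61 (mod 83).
x ≡ 48 (mod 83)

gcd(3, 83) = 1, which divides 61, so solutions exist.
Find 3^(-1) mod 83 by the extended Euclidean algorithm:
83 = 27 × 3 + 2  ⟹  2 = (1)·83 + (-27)·3
3 = 1 × 2 + 1  ⟹  1 = (-1)·83 + (28)·3
So (28)·3 ≡ 1 (mod 83), i.e. 3^(-1) ≡ 28 (mod 83).
x ≡ 28 × 61 = 1708 ≡ 48 (mod 83).
Check: 3 × 48 = 144 ≡ 61 (mod 83).
Unique solution: x ≡ 48 (mod 83)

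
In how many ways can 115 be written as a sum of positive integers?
1064144451

p(n) counts ways to write n as a sum of positive integers (order ignored).
Euler's pentagonal recurrence: p(k) = p(k-1) + p(k-2) - p(k-5) - p(k-7) + p(k-12) + p(k-15) - ... (offsets j(3j∓1)/2, signs ++--, p(0)=1, p(<0)=0).
DP table for k = 0..114: p(0)=1, p(1)=1, p(2)=2, p(3)=3, p(4)=5, p(5)=7, p(6)=11, p(7)=15, p(8)=22, p(9)=30, p(10)=42, p(11)=56, p(12)=77, p(13)=101, p(14)=135, p(15)=176, p(16)=231, p(17)=297, p(18)=385, p(19)=490, p(20)=627, p(21)=792, p(22)=1002, p(23)=1255, p(24)=1575, p(25)=1958, p(26)=2436, p(27)=3010, p(28)=3718, p(29)=4565, p(30)=5604, p(31)=6842, p(32)=8349, p(33)=10143, p(34)=12310, p(35)=14883, p(36)=17977, p(37)=21637, p(38)=26015, p(39)=31185, p(40)=37338, p(41)=44583, p(42)=53174, p(43)=63261, p(44)=75175, p(45)=89134, p(46)=105558, p(47)=124754, p(48)=147273, p(49)=173525, p(50)=204226, p(51)=239943, p(52)=281589, p(53)=329931, p(54)=386155, p(55)=451276, p(56)=526823, p(57)=614154, p(58)=715220, p(59)=831820, p(60)=966467, p(61)=1121505, p(62)=1300156, p(63)=1505499, p(64)=1741630, p(65)=2012558, p(66)=2323520, p(67)=2679689, p(68)=3087735, p(69)=3554345, p(70)=4087968, p(71)=4697205, p(72)=5392783, p(73)=6185689, p(74)=7089500, p(75)=8118264, p(76)=9289091, p(77)=10619863, p(78)=12132164, p(79)=13848650, p(80)=15796476, p(81)=18004327, p(82)=20506255, p(83)=23338469, p(84)=26543660, p(85)=30167357, p(86)=34262962, p(87)=38887673, p(88)=44108109, p(89)=49995925, p(90)=56634173, p(91)=64112359, p(92)=72533807, p(93)=82010177, p(94)=92669720, p(95)=104651419, p(96)=118114304, p(97)=133230930, p(98)=150198136, p(99)=169229875, p(100)=190569292, p(101)=214481126, p(102)=241265379, p(103)=271248950, p(104)=304801365, p(105)=342325709, p(106)=384276336, p(107)=431149389, p(108)=483502844, p(109)=541946240, p(110)=607163746, p(111)=679903203, p(112)=761002156, p(113)=851376628, p(114)=952050665.
Final step: p(115) = p(114) + p(113) - p(110) - p(108) + p(103) + p(100) - p(93) - p(89) + p(80) + p(75) - p(64) - p(58) + p(45) + p(38) - p(23) - p(15)
= 952050665 + 851376628 - 607163746 - 483502844 + 271248950 + 190569292 - 82010177 - 49995925 + 15796476 + 8118264 - 1741630 - 715220 + 89134 + 26015 - 1255 - 176
= 1064144451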